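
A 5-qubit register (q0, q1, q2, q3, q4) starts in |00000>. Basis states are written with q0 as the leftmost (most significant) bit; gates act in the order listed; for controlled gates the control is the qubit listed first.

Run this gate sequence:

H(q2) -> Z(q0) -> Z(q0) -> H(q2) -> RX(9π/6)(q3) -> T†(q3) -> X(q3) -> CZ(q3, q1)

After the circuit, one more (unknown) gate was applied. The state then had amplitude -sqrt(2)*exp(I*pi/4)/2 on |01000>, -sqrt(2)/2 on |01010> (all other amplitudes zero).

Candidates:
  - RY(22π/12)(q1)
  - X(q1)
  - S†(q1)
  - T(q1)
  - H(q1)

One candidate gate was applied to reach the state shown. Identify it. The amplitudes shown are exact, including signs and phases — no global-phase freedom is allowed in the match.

The applied gate was X(q1).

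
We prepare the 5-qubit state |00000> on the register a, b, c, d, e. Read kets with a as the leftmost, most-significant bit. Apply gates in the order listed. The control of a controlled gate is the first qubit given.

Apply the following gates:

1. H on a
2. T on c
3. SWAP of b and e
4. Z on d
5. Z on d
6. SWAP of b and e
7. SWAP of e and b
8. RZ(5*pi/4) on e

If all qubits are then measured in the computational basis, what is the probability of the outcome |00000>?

The probability of measuring |00000> is 1/2. Key observation: gates 3-6 undo each other exactly, leaving only the rest of the circuit to track.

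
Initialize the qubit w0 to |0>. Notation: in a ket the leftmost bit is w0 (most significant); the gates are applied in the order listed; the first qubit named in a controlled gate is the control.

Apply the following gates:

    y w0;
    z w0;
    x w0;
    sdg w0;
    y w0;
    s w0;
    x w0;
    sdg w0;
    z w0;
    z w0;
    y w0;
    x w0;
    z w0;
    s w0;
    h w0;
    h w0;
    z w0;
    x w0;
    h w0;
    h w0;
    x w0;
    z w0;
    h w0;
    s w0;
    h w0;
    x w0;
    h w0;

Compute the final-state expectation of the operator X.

The expectation value of X is 0. Key observation: gates 16-23 undo each other exactly, leaving only the rest of the circuit to track.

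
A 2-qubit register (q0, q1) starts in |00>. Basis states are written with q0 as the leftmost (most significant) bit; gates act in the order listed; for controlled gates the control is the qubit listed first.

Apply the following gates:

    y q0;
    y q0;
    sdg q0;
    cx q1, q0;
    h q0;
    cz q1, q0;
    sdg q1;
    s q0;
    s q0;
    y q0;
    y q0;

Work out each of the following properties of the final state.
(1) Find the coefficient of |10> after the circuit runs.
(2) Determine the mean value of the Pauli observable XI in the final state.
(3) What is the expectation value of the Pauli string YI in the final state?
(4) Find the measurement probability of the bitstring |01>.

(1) |10> carries amplitude -sqrt(2)/2 in the final state.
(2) In the final state, XI has expectation -1.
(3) The expectation value of YI is 0.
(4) Outcome |01> occurs with probability 0.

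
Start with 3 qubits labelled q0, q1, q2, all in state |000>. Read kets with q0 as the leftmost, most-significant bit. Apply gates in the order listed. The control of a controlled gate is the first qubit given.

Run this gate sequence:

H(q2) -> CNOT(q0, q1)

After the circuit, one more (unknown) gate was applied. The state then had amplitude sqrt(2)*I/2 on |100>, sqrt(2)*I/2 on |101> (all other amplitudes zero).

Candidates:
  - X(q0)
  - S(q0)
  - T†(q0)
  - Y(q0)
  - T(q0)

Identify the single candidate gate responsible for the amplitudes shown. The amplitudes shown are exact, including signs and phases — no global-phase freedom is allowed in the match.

The unique candidate consistent with the amplitudes is Y(q0).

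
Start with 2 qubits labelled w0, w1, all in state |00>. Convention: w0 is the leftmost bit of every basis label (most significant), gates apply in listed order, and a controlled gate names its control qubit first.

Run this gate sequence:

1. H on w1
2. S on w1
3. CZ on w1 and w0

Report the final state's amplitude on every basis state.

The final amplitudes are sqrt(2)/2 on |00>, sqrt(2)*I/2 on |01>, 0 on |10>, 0 on |11>.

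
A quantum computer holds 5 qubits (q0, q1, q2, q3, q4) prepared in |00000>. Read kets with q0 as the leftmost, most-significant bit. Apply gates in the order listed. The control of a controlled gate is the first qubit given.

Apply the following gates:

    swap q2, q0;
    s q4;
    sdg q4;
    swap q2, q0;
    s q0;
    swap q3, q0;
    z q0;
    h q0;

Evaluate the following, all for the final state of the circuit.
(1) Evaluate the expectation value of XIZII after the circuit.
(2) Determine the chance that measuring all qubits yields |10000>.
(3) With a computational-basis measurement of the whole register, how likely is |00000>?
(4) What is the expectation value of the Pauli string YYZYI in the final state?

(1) In the final state, XIZII has expectation 1.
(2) The probability of measuring |10000> is 1/2.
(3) The probability of measuring |00000> is 1/2.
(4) In the final state, YYZYI has expectation 0.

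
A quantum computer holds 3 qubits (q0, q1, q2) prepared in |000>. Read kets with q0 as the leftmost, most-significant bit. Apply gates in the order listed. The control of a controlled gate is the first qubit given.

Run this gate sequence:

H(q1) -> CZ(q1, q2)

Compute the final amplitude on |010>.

The final state's coefficient on |010> equals sqrt(2)/2.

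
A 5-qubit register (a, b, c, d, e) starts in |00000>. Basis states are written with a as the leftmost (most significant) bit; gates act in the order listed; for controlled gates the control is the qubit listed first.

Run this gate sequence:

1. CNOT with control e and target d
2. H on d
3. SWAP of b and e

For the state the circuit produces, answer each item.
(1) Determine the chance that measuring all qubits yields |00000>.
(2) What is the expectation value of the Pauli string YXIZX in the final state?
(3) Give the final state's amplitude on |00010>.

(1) The probability of measuring |00000> is 1/2.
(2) In the final state, YXIZX has expectation 0.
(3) The amplitude on |00010> is sqrt(2)/2.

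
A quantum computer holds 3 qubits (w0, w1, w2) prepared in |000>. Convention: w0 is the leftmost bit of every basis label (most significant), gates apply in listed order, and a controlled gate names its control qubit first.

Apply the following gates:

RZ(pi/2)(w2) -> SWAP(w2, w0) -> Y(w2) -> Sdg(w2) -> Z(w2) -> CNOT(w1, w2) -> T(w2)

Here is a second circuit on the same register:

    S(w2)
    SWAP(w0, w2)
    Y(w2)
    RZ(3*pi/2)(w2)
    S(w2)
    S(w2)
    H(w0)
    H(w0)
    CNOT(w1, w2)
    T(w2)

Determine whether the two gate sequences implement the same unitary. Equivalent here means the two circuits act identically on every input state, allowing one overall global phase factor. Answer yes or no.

Yes, they are equivalent — the unitaries differ by at most a global phase.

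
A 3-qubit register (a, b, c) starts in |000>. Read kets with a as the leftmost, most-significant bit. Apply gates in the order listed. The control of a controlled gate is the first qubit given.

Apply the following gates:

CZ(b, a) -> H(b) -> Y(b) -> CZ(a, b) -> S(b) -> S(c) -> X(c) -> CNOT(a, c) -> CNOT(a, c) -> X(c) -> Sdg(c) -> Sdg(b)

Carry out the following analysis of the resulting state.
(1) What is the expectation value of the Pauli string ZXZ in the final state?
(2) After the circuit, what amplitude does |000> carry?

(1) The observable ZXZ averages to -1. Key observation: gates 5-12 undo each other exactly, leaving only the rest of the circuit to track.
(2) The amplitude on |000> is -sqrt(2)*I/2.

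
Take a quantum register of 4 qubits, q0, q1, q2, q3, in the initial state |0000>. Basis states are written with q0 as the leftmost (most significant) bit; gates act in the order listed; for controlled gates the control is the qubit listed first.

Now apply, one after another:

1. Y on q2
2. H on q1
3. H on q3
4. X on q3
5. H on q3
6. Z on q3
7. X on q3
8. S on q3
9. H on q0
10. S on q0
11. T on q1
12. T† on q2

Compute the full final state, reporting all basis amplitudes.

The final amplitudes are exp(3*I*pi/4)/2 on |0011>, -1/2 on |0111>, -exp(I*pi/4)/2 on |1011>, -I/2 on |1111>, and 0 on every other basis state.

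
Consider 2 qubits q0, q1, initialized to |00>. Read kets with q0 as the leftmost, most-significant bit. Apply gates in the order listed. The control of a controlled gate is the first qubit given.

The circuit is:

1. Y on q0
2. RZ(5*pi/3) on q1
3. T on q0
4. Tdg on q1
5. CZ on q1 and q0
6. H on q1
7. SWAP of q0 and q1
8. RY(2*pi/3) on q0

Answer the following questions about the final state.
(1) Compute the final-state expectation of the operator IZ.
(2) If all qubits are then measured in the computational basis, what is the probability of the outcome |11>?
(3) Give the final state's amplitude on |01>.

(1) The observable IZ averages to -1.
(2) The probability of measuring |11> is sqrt(3)/4 + 1/2.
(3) |01> carries amplitude (-sqrt(2) + sqrt(6))*exp(11*I*pi/12)/4 in the final state.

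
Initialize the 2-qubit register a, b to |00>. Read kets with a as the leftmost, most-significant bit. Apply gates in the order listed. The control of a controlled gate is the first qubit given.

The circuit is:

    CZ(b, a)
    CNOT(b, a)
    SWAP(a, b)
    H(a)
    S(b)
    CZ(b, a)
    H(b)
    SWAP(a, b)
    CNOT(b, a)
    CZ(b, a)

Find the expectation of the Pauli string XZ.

In the final state, XZ has expectation 1.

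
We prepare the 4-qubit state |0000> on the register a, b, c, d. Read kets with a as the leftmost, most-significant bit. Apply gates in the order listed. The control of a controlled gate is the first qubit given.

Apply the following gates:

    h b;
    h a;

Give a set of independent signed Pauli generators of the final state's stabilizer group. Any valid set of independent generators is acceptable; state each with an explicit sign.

The stabilizer group can be generated by +XIII, +IXII, +IIZI, +IIIZ, among other valid generating sets.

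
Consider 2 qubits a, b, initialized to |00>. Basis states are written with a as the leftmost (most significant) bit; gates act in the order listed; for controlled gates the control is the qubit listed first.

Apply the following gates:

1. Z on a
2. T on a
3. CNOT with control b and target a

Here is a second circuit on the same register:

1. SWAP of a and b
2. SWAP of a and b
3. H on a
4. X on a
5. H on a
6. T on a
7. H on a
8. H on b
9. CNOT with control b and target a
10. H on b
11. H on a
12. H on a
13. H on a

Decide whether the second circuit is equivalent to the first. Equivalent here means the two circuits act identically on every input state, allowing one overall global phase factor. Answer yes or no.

No — the two circuits implement different unitaries, even allowing a global phase.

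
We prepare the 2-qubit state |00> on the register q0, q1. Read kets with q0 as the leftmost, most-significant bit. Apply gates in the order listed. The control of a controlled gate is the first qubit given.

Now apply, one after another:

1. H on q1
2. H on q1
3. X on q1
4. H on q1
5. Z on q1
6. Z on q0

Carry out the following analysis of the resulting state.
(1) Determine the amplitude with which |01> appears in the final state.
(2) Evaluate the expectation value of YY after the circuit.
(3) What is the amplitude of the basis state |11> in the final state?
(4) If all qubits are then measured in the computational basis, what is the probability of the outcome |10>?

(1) |01> carries amplitude sqrt(2)/2 in the final state. Key observation: gates 2-5 undo each other exactly, leaving only the rest of the circuit to track.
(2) The observable YY averages to 0.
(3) The final state's coefficient on |11> equals 0.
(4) A full measurement returns |10> with probability 0.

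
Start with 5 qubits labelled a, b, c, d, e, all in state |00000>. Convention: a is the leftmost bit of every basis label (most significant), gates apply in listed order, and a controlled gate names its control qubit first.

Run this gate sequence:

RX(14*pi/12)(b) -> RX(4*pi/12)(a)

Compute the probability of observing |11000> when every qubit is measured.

A full measurement returns |11000> with probability sqrt(3)/16 + 1/8.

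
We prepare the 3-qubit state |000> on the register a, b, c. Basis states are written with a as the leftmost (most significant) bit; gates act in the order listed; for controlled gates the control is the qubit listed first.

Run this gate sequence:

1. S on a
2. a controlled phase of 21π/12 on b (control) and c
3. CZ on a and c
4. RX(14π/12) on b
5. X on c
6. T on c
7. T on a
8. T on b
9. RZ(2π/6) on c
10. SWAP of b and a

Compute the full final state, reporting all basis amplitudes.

The resulting statevector has amplitude (-sqrt(6) + sqrt(2))*exp(5*I*pi/12)/4 on |001>, (sqrt(2) + sqrt(6))*exp(I*pi/6)/4 on |101>, and 0 on every other basis state.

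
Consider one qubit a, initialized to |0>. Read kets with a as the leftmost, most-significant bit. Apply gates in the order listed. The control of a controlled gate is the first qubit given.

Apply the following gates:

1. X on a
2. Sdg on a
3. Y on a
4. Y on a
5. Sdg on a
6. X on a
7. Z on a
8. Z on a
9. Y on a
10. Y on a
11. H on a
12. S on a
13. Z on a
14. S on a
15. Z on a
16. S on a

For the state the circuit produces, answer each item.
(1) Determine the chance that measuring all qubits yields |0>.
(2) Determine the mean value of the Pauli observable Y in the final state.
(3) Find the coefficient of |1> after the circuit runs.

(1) The probability of measuring |0> is 1/2.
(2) The observable Y averages to -1.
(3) The final state's coefficient on |1> equals sqrt(2)*I/2.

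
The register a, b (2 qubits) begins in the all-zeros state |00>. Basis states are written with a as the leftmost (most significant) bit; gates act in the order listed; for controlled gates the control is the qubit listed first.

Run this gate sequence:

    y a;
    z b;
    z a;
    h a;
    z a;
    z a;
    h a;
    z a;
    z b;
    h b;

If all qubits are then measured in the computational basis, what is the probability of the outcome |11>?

Outcome |11> occurs with probability 1/2. Key observation: the block from step 3 through step 8 cancels to the identity and can be dropped.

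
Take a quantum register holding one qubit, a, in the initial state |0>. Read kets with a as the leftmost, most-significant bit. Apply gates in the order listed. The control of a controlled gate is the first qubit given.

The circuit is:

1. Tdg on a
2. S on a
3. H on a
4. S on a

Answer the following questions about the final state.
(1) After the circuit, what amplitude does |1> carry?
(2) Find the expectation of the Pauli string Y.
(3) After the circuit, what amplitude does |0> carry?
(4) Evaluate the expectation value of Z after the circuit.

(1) |1> carries amplitude sqrt(2)*I/2 in the final state.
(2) The expectation value of Y is 1.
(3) |0> carries amplitude sqrt(2)/2 in the final state.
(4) The expectation value of Z is 0.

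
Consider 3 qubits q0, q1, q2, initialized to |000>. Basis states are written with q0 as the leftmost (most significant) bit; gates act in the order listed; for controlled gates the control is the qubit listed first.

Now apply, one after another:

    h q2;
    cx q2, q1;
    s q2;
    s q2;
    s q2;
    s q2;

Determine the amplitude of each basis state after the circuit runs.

The final amplitudes are sqrt(2)/2 on |000>, sqrt(2)/2 on |011>, and 0 on every other basis state. Key observation: gates 3-6 undo each other exactly, leaving only the rest of the circuit to track.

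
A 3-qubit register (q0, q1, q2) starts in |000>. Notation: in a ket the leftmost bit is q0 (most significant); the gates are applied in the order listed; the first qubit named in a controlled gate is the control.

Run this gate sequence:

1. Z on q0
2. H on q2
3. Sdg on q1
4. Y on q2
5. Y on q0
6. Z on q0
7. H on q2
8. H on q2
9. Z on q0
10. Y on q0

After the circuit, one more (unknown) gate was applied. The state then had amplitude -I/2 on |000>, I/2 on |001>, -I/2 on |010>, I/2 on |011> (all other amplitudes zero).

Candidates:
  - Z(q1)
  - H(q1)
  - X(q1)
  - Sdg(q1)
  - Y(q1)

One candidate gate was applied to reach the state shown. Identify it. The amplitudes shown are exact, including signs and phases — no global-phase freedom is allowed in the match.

The applied gate was H(q1). Key observation: steps 5-10 multiply out to the identity, so the circuit reduces to the remaining gates.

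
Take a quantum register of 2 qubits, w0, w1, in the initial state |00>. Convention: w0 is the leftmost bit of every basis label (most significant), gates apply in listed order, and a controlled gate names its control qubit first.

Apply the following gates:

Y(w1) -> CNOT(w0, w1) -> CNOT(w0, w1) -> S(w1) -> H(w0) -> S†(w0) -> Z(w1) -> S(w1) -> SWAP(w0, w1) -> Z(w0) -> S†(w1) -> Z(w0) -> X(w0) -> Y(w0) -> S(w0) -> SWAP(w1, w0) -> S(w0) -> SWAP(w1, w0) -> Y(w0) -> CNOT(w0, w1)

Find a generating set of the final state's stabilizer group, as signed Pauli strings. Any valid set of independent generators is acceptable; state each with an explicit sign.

The stabilizer group can be generated by -IY, +ZI, among other valid generating sets.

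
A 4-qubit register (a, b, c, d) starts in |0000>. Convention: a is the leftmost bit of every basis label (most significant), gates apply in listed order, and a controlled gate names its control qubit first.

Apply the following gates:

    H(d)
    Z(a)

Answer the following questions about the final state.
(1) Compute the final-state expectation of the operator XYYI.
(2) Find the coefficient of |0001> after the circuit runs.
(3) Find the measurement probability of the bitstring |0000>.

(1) The observable XYYI averages to 0.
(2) The final state's coefficient on |0001> equals sqrt(2)/2.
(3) Outcome |0000> occurs with probability 1/2.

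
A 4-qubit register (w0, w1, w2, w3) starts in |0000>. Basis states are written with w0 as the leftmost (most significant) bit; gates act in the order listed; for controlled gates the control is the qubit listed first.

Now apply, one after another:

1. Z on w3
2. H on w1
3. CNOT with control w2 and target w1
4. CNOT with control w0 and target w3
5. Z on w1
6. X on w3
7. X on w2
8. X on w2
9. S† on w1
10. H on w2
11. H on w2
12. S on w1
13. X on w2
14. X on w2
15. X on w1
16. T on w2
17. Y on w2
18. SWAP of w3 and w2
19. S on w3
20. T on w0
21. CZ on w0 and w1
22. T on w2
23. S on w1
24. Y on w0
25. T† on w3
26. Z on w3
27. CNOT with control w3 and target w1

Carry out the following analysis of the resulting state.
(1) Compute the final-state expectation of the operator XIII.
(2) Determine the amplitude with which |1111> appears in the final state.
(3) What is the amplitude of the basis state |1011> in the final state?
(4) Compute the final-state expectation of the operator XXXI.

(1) The observable XIII averages to 0. Key observation: the block from step 7 through step 14 cancels to the identity and can be dropped.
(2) The final state's coefficient on |1111> equals -sqrt(2)*I/2.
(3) |1011> carries amplitude -sqrt(2)/2 in the final state.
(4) In the final state, XXXI has expectation 0.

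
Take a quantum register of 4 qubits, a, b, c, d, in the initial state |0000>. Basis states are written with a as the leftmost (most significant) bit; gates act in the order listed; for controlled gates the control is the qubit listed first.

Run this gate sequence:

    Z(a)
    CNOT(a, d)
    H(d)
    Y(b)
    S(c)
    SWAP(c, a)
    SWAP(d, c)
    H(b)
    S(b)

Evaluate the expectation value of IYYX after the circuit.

The expectation value of IYYX is 0.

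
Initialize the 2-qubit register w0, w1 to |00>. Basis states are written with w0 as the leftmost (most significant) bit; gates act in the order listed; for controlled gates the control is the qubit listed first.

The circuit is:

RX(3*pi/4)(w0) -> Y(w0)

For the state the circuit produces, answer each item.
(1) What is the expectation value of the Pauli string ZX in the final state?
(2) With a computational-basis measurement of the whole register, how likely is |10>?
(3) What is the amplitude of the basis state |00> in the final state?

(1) In the final state, ZX has expectation 0.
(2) The probability of measuring |10> is 1/2 - sqrt(2)/4.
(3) The final state's coefficient on |00> equals -sqrt(sqrt(2) + 2)/2.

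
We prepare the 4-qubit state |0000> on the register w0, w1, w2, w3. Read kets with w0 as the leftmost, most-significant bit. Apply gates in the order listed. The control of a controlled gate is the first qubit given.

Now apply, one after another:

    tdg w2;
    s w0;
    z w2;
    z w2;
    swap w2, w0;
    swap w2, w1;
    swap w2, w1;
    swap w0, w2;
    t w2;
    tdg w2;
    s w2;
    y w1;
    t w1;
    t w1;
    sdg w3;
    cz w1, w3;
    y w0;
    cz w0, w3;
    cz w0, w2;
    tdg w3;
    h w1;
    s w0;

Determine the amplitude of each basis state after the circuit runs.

The final amplitudes are sqrt(2)/2 on |1000>, -sqrt(2)/2 on |1100>, and 0 on every other basis state.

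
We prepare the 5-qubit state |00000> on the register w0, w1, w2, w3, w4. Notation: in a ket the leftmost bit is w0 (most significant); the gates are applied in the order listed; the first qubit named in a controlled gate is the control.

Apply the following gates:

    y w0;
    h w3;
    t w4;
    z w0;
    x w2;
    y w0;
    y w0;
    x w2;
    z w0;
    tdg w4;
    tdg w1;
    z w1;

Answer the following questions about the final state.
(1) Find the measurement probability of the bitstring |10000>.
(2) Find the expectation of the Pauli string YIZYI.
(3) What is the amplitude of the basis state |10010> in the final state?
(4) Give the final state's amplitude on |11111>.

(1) A full measurement returns |10000> with probability 1/2.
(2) The expectation value of YIZYI is 0.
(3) The final state's coefficient on |10010> equals sqrt(2)*I/2.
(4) The amplitude on |11111> is 0.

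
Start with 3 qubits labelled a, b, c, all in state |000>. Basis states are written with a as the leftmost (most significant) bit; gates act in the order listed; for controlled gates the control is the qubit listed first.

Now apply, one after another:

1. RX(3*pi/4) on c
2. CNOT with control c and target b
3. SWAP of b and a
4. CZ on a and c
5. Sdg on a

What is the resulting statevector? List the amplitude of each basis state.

The final amplitudes are sqrt(2 - sqrt(2))/2 on |000>, sqrt(sqrt(2) + 2)/2 on |101>, and 0 on every other basis state.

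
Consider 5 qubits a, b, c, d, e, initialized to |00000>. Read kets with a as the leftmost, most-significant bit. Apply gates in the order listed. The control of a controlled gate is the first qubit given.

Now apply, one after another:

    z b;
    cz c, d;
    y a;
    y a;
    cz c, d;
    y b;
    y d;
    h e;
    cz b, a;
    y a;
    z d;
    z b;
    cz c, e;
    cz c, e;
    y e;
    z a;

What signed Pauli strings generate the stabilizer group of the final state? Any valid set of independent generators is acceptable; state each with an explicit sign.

The final state is stabilized by the group generated by -IIIIX, -ZIIII, -IZIII, +IIZII, -IIIZI; other independent generating sets are equally valid. Key observation: gates 2-5 undo each other exactly, leaving only the rest of the circuit to track.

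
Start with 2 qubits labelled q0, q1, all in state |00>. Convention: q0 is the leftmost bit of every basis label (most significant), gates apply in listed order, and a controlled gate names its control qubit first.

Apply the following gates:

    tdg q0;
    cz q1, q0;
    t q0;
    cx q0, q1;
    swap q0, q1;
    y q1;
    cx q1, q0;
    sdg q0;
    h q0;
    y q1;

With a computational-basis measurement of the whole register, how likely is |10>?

The probability of measuring |10> is 1/2.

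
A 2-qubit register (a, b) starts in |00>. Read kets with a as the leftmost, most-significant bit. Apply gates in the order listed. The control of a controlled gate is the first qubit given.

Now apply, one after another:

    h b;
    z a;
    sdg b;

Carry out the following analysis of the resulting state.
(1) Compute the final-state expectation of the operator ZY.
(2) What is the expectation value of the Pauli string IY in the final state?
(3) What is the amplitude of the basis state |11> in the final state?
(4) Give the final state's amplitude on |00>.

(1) The expectation value of ZY is -1.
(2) In the final state, IY has expectation -1.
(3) |11> carries amplitude 0 in the final state.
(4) |00> carries amplitude sqrt(2)/2 in the final state.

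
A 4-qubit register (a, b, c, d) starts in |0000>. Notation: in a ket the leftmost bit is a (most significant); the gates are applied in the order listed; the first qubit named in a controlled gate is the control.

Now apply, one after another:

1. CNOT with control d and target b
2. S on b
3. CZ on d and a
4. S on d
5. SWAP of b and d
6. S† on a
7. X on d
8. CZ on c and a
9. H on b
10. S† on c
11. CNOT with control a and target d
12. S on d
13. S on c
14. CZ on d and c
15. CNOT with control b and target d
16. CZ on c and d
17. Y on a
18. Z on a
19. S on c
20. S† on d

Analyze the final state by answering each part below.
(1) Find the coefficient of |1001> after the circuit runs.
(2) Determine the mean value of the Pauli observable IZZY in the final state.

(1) The final state's coefficient on |1001> equals -sqrt(2)*I/2.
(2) In the final state, IZZY has expectation 0.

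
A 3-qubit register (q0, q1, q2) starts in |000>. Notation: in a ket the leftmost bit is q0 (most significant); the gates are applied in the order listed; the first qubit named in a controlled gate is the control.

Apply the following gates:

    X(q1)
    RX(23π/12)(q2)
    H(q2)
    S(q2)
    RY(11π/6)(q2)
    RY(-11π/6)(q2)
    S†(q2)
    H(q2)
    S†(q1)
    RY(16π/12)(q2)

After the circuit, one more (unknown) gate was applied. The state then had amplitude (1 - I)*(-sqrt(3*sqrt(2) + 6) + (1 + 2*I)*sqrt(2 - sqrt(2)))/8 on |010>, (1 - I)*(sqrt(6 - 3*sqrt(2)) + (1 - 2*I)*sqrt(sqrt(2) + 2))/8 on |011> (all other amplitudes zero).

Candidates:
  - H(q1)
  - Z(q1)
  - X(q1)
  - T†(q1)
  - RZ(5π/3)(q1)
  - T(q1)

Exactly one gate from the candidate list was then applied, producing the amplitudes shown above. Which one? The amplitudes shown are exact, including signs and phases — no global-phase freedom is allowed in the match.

The applied gate was Z(q1). Key observation: steps 3-8 multiply out to the identity, so the circuit reduces to the remaining gates.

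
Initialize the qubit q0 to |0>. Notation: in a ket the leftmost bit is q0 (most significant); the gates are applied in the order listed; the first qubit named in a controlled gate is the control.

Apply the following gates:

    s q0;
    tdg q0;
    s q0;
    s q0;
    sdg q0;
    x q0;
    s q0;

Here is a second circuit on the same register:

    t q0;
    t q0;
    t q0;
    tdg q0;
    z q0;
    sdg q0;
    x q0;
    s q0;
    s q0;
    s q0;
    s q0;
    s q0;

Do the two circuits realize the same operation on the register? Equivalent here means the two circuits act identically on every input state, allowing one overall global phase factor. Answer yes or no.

No, they are not equivalent — no single phase factor reconciles the two unitaries.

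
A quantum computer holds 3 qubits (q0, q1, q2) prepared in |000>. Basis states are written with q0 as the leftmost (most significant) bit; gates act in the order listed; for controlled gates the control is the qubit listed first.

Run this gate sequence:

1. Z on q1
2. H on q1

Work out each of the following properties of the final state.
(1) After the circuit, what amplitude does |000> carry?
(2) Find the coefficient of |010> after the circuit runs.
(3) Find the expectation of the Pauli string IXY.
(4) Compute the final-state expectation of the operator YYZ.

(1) The final state's coefficient on |000> equals sqrt(2)/2.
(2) |010> carries amplitude sqrt(2)/2 in the final state.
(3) The observable IXY averages to 0.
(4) In the final state, YYZ has expectation 0.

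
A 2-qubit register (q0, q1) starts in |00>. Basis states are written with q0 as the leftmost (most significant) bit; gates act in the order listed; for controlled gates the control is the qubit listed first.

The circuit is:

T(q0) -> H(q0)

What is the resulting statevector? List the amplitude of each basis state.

The resulting statevector has amplitude sqrt(2)/2 on |00>, 0 on |01>, sqrt(2)/2 on |10>, 0 on |11>.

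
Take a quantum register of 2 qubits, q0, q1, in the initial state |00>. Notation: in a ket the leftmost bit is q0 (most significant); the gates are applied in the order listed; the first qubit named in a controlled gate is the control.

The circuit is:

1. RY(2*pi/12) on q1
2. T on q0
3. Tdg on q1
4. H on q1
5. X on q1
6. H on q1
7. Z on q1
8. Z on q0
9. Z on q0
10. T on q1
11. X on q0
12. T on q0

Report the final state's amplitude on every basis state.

After the circuit, the state carries amplitude 0 on |00>, 0 on |01>, (sqrt(2) + sqrt(6))*exp(I*pi/4)/4 on |10>, (-sqrt(2) + sqrt(6))*exp(I*pi/4)/4 on |11>. Key observation: gates 4-7 undo each other exactly, leaving only the rest of the circuit to track.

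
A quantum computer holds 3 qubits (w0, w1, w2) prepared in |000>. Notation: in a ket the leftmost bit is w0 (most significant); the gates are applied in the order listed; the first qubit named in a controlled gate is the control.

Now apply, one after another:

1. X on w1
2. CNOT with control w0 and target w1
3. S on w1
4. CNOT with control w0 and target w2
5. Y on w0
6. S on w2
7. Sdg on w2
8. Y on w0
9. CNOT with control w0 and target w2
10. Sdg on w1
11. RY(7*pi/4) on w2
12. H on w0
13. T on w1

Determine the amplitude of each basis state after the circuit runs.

After the circuit, the state carries amplitude 0 on |000>, 0 on |001>, -sqrt(2*sqrt(2) + 4)*exp(I*pi/4)/4 on |010>, sqrt(4 - 2*sqrt(2))*exp(I*pi/4)/4 on |011>, 0 on |100>, 0 on |101>, -sqrt(2*sqrt(2) + 4)*exp(I*pi/4)/4 on |110>, sqrt(4 - 2*sqrt(2))*exp(I*pi/4)/4 on |111>. Key observation: steps 3-10 multiply out to the identity, so the circuit reduces to the remaining gates.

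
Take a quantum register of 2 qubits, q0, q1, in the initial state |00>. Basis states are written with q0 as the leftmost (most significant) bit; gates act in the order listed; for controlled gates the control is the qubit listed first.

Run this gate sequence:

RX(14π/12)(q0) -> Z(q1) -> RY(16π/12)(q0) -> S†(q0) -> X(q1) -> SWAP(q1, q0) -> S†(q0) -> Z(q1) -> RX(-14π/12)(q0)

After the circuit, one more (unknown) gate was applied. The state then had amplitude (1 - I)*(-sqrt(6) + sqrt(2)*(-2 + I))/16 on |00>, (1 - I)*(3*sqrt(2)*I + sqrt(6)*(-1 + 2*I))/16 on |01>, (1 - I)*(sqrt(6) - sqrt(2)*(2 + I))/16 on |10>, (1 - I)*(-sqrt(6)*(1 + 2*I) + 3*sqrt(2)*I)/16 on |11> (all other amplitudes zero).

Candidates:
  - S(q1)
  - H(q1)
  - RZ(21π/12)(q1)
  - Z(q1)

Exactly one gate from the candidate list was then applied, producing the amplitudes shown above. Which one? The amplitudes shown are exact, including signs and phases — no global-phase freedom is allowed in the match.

It was H(q1) that produced the state shown.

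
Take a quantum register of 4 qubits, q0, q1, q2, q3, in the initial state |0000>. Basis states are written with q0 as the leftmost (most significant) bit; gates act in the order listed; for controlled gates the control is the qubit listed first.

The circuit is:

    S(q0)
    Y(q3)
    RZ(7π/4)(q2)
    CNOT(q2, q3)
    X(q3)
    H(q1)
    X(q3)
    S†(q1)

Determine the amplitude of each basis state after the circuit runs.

The final amplitudes are -sqrt(2)*exp(5*I*pi/8)/2 on |0001>, -sqrt(2)*exp(I*pi/8)/2 on |0101>, and 0 on every other basis state.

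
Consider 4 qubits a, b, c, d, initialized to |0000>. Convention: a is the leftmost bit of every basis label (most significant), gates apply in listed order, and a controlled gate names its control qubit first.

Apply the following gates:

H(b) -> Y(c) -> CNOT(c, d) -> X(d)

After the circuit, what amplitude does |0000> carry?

The final state's coefficient on |0000> equals 0.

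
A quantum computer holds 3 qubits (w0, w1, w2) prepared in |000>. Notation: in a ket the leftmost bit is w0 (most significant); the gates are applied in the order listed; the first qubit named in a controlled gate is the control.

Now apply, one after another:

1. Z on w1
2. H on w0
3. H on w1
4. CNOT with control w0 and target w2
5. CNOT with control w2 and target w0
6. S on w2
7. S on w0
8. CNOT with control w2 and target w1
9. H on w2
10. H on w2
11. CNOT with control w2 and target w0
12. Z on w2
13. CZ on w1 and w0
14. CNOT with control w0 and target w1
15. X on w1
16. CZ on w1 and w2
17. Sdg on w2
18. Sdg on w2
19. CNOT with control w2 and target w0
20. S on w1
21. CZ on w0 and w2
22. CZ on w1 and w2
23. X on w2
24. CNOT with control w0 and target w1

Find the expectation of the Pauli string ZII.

The expectation value of ZII is 1.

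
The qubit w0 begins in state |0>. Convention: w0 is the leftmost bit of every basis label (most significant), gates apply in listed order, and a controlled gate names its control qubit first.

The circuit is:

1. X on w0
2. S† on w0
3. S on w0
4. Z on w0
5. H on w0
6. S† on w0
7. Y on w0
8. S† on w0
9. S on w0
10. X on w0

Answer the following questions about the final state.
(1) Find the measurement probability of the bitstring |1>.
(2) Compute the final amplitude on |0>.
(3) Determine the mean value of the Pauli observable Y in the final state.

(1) Outcome |1> occurs with probability 1/2.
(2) The final state's coefficient on |0> equals -sqrt(2)*I/2.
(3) The expectation value of Y is -1.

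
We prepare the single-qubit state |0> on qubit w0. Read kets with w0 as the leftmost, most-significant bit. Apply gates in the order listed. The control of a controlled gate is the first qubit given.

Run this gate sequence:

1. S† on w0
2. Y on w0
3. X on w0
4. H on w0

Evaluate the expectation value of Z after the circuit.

The expectation value of Z is 0.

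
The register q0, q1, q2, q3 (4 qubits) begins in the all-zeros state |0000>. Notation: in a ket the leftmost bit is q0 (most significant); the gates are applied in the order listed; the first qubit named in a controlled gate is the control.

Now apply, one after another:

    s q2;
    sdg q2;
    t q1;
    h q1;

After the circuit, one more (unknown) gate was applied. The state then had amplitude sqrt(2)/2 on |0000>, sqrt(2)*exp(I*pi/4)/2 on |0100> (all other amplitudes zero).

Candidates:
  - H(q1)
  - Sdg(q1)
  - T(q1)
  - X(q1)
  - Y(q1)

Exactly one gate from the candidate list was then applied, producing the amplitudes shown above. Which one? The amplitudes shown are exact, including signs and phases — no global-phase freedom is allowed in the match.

The applied gate was T(q1). Key observation: steps 1-2 multiply out to the identity, so the circuit reduces to the remaining gates.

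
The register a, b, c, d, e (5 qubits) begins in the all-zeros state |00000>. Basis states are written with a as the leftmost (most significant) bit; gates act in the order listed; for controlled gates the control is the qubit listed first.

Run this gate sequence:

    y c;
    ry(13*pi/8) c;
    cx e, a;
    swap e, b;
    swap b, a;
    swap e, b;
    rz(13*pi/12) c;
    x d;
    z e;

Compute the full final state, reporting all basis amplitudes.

The final amplitudes are exp(23*I*pi/24)*sin(3*pi/16) on |00010>, exp(I*pi/24)*cos(3*pi/16) on |00110>, and 0 on every other basis state.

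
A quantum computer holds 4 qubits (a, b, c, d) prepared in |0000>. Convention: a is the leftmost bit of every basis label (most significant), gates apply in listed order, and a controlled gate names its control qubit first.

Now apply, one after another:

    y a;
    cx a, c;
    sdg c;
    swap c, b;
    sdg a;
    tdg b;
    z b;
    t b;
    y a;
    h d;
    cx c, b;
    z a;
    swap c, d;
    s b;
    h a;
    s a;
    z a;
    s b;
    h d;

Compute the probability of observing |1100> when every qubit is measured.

Outcome |1100> occurs with probability 1/8.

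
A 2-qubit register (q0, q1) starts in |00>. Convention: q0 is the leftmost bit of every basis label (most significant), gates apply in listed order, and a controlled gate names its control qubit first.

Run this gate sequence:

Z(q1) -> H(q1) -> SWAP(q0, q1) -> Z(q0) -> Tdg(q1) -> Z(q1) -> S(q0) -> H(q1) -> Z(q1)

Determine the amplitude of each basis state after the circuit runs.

The resulting statevector has amplitude 1/2 on |00>, -1/2 on |01>, -I/2 on |10>, I/2 on |11>.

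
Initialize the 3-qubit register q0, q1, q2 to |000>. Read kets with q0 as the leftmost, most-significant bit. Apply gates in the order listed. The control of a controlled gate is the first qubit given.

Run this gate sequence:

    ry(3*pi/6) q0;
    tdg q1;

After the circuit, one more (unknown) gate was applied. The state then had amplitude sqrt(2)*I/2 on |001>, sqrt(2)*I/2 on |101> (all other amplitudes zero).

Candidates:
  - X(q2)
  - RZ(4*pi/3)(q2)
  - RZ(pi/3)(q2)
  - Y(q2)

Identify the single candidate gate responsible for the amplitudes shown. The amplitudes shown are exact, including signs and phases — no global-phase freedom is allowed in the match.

It was Y(q2) that produced the state shown.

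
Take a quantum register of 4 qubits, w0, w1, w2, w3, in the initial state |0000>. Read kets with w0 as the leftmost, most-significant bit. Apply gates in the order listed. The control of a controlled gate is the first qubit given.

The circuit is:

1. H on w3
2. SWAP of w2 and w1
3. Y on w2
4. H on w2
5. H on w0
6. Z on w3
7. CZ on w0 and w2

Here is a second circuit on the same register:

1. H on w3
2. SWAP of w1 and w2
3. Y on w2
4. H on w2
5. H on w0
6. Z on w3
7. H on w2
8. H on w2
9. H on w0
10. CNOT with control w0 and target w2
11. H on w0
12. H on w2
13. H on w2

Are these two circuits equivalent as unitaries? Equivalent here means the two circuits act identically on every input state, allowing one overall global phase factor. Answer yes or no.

No: there is an input state on which the two circuits produce genuinely different outputs (not merely differing by a phase).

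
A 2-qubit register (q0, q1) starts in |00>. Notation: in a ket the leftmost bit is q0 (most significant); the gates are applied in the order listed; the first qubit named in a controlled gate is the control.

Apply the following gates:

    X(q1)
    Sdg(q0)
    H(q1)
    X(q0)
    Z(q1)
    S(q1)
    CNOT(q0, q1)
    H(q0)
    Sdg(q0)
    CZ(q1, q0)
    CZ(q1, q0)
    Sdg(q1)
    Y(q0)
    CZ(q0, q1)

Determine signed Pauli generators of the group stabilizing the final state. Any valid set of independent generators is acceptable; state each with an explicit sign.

The stabilizer group can be generated by +YZ, -ZX, among other valid generating sets.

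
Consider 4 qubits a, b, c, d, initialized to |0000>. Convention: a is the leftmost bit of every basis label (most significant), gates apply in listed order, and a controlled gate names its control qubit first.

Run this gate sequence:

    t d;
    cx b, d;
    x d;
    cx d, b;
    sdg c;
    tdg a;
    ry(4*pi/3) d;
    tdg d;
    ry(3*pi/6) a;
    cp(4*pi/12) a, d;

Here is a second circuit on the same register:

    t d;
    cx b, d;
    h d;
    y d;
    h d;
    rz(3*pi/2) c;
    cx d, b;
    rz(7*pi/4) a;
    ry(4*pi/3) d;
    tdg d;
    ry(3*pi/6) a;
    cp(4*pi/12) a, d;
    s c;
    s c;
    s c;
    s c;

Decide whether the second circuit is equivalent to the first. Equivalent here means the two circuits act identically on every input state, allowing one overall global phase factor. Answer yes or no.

No, they are not equivalent — no single phase factor reconciles the two unitaries.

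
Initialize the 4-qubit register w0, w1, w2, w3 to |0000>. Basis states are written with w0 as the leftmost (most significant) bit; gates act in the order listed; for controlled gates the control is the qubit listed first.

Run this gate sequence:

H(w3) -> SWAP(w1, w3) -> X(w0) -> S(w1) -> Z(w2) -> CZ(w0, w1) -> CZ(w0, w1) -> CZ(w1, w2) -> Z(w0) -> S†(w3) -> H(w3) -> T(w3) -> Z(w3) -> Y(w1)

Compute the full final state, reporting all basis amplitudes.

After the circuit, the state carries amplitude -1/2 on |1000>, exp(I*pi/4)/2 on |1001>, -I/2 on |1100>, exp(3*I*pi/4)/2 on |1101>, and 0 on every other basis state. Key observation: gates 6-7 undo each other exactly, leaving only the rest of the circuit to track.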